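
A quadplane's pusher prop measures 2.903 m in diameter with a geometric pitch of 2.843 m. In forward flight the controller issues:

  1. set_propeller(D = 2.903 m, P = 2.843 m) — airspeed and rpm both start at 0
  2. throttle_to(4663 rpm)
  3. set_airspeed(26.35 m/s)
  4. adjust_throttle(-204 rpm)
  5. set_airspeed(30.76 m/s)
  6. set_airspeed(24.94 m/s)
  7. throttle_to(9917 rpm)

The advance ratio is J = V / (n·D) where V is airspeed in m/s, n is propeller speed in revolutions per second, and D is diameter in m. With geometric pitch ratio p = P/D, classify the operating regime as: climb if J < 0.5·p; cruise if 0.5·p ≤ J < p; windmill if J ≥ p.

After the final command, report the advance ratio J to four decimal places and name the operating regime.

J = 0.0520, regime = climb

set_propeller: D = 2.903 m, P = 2.843 m (p = P/D = 0.979332); state ← (V=0, rpm=0)
throttle_to(4663): rpm ← 4663
set_airspeed(26.35): V ← 26.35 m/s
adjust_throttle(-204): rpm ← 4663 -204 = 4459
set_airspeed(30.76): V ← 30.76 m/s
set_airspeed(24.94): V ← 24.94 m/s
throttle_to(9917): rpm ← 9917
final state: V = 24.94 m/s, rpm = 9917 → n = rpm/60 = 165.283333 rev/s
J = V / (n·D) = 24.94 / (165.283333 × 2.903) = 0.051978
regime bands: climb J<0.4897 | cruise [0.4897, 0.9793) | windmill J≥0.9793
J = 0.0520 → climb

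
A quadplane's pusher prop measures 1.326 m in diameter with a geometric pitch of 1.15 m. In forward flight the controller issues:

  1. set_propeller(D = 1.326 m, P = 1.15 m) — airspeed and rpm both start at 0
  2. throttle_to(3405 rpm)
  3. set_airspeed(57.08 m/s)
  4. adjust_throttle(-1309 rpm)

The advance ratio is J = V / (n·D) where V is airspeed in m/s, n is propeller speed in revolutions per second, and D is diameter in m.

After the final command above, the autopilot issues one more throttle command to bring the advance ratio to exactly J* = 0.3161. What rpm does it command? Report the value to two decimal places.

set_propeller: D = 1.326 m, P = 1.15 m (p = P/D = 0.867270); state ← (V=0, rpm=0)
throttle_to(3405): rpm ← 3405
set_airspeed(57.08): V ← 57.08 m/s
adjust_throttle(-1309): rpm ← 3405 -1309 = 2096
final state: V = 57.08 m/s, rpm = 2096 → n = rpm/60 = 34.933333 rev/s
target J* = 0.3161; solve J* = V/(n·D) for n: n = V/(J*·D) = 57.08/(0.3161 × 1.326) = 136.180820 rev/s
rpm = 60·n = 8170.849193

rpm = 8170.85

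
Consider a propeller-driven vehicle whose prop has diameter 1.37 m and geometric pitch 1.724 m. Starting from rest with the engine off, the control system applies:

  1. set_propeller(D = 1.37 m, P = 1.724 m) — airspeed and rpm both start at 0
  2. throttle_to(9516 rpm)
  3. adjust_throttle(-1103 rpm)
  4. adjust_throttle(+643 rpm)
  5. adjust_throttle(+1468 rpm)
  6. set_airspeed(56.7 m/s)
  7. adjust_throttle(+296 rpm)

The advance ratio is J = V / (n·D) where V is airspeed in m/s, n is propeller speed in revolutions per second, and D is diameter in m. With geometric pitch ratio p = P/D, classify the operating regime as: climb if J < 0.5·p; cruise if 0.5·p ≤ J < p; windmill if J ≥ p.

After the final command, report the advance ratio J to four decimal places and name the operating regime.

set_propeller: D = 1.37 m, P = 1.724 m (p = P/D = 1.258394); state ← (V=0, rpm=0)
throttle_to(9516): rpm ← 9516
adjust_throttle(-1103): rpm ← 9516 -1103 = 8413
adjust_throttle(+643): rpm ← 8413 +643 = 9056
adjust_throttle(+1468): rpm ← 9056 +1468 = 10524
set_airspeed(56.7): V ← 56.7 m/s
adjust_throttle(+296): rpm ← 10524 +296 = 10820
final state: V = 56.7 m/s, rpm = 10820 → n = rpm/60 = 180.333333 rev/s
J = V / (n·D) = 56.7 / (180.333333 × 1.37) = 0.229502
regime bands: climb J<0.6292 | cruise [0.6292, 1.2584) | windmill J≥1.2584
J = 0.2295 → climb

J = 0.2295, regime = climb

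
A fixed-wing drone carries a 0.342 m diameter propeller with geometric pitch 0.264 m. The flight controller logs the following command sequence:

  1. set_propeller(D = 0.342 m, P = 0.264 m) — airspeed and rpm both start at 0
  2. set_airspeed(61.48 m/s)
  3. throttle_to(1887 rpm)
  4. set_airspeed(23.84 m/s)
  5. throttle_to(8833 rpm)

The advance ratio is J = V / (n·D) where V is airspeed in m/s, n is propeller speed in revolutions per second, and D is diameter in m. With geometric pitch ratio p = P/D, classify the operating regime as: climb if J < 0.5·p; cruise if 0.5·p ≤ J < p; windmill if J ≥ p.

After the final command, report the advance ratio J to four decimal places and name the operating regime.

J = 0.4735, regime = cruise

set_propeller: D = 0.342 m, P = 0.264 m (p = P/D = 0.771930); state ← (V=0, rpm=0)
set_airspeed(61.48): V ← 61.48 m/s
throttle_to(1887): rpm ← 1887
set_airspeed(23.84): V ← 23.84 m/s
throttle_to(8833): rpm ← 8833
final state: V = 23.84 m/s, rpm = 8833 → n = rpm/60 = 147.216667 rev/s
J = V / (n·D) = 23.84 / (147.216667 × 0.342) = 0.473503
regime bands: climb J<0.3860 | cruise [0.3860, 0.7719) | windmill J≥0.7719
J = 0.4735 → cruise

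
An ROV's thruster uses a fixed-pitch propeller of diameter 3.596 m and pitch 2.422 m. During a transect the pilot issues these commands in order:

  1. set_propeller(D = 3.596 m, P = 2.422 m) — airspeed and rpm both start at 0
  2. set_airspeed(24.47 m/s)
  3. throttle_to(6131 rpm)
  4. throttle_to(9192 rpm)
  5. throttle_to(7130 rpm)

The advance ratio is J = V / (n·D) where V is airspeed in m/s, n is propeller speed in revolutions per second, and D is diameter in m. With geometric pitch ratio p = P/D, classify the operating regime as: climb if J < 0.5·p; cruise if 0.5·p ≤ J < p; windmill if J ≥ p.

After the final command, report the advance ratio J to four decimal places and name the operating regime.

set_propeller: D = 3.596 m, P = 2.422 m (p = P/D = 0.673526); state ← (V=0, rpm=0)
set_airspeed(24.47): V ← 24.47 m/s
throttle_to(6131): rpm ← 6131
throttle_to(9192): rpm ← 9192
throttle_to(7130): rpm ← 7130
final state: V = 24.47 m/s, rpm = 7130 → n = rpm/60 = 118.833333 rev/s
J = V / (n·D) = 24.47 / (118.833333 × 3.596) = 0.057263
regime bands: climb J<0.3368 | cruise [0.3368, 0.6735) | windmill J≥0.6735
J = 0.0573 → climb

J = 0.0573, regime = climb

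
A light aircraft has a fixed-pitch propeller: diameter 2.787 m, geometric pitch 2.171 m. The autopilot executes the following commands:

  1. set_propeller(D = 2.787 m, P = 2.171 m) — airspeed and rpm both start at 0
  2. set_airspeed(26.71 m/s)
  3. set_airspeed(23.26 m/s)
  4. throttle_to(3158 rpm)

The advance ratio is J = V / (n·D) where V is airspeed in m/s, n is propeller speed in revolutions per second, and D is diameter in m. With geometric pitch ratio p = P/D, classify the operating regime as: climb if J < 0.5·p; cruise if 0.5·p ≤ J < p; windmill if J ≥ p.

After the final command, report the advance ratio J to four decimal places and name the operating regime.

J = 0.1586, regime = climb

set_propeller: D = 2.787 m, P = 2.171 m (p = P/D = 0.778974); state ← (V=0, rpm=0)
set_airspeed(26.71): V ← 26.71 m/s
set_airspeed(23.26): V ← 23.26 m/s
throttle_to(3158): rpm ← 3158
final state: V = 23.26 m/s, rpm = 3158 → n = rpm/60 = 52.633333 rev/s
J = V / (n·D) = 23.26 / (52.633333 × 2.787) = 0.158567
regime bands: climb J<0.3895 | cruise [0.3895, 0.7790) | windmill J≥0.7790
J = 0.1586 → climb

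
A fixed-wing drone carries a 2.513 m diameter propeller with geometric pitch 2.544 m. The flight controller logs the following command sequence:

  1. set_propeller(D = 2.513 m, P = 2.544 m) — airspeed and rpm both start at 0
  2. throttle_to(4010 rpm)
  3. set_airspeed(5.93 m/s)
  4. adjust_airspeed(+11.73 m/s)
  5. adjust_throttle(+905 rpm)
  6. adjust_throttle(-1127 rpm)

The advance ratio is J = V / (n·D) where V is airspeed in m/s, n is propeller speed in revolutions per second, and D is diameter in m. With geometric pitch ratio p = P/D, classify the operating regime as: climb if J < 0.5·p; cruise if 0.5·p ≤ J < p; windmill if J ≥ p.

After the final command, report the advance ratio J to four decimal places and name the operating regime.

set_propeller: D = 2.513 m, P = 2.544 m (p = P/D = 1.012336); state ← (V=0, rpm=0)
throttle_to(4010): rpm ← 4010
set_airspeed(5.93): V ← 5.93 m/s
adjust_airspeed(+11.73): V ← 5.93 +11.73 = 17.66 m/s
adjust_throttle(+905): rpm ← 4010 +905 = 4915
adjust_throttle(-1127): rpm ← 4915 -1127 = 3788
final state: V = 17.66 m/s, rpm = 3788 → n = rpm/60 = 63.133333 rev/s
J = V / (n·D) = 17.66 / (63.133333 × 2.513) = 0.111311
regime bands: climb J<0.5062 | cruise [0.5062, 1.0123) | windmill J≥1.0123
J = 0.1113 → climb

J = 0.1113, regime = climb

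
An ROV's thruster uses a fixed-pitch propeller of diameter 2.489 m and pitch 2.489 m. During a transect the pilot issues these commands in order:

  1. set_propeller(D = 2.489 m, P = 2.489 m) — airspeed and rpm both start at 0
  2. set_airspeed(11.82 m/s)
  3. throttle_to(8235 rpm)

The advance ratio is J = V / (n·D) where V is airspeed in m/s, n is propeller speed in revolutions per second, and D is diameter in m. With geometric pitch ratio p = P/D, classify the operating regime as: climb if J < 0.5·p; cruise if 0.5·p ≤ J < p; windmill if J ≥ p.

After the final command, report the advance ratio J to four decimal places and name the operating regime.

set_propeller: D = 2.489 m, P = 2.489 m (p = P/D = 1.000000); state ← (V=0, rpm=0)
set_airspeed(11.82): V ← 11.82 m/s
throttle_to(8235): rpm ← 8235
final state: V = 11.82 m/s, rpm = 8235 → n = rpm/60 = 137.250000 rev/s
J = V / (n·D) = 11.82 / (137.250000 × 2.489) = 0.034600
regime bands: climb J<0.5000 | cruise [0.5000, 1.0000) | windmill J≥1.0000
J = 0.0346 → climb

J = 0.0346, regime = climb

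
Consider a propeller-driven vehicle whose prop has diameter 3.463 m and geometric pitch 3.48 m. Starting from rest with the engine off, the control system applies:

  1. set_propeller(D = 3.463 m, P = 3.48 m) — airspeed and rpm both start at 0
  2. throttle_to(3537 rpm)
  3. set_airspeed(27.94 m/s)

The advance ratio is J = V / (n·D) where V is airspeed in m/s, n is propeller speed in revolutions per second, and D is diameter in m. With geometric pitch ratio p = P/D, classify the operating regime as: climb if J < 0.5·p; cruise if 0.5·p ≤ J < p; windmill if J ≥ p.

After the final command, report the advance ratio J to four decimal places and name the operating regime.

J = 0.1369, regime = climb

set_propeller: D = 3.463 m, P = 3.48 m (p = P/D = 1.004909); state ← (V=0, rpm=0)
throttle_to(3537): rpm ← 3537
set_airspeed(27.94): V ← 27.94 m/s
final state: V = 27.94 m/s, rpm = 3537 → n = rpm/60 = 58.950000 rev/s
J = V / (n·D) = 27.94 / (58.950000 × 3.463) = 0.136864
regime bands: climb J<0.5025 | cruise [0.5025, 1.0049) | windmill J≥1.0049
J = 0.1369 → climb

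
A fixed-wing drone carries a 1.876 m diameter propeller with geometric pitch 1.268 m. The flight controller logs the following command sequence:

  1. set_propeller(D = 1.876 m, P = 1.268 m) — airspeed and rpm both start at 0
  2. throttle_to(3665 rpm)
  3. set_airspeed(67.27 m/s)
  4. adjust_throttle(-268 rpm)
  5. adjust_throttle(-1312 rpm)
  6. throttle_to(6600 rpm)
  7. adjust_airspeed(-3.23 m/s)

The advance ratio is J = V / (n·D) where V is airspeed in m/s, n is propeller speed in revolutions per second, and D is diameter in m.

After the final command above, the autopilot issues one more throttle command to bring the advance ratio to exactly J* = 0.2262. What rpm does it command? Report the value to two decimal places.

set_propeller: D = 1.876 m, P = 1.268 m (p = P/D = 0.675906); state ← (V=0, rpm=0)
throttle_to(3665): rpm ← 3665
set_airspeed(67.27): V ← 67.27 m/s
adjust_throttle(-268): rpm ← 3665 -268 = 3397
adjust_throttle(-1312): rpm ← 3397 -1312 = 2085
throttle_to(6600): rpm ← 6600
adjust_airspeed(-3.23): V ← 67.27 -3.23 = 64.04 m/s
final state: V = 64.04 m/s, rpm = 6600 → n = rpm/60 = 110.000000 rev/s
target J* = 0.2262; solve J* = V/(n·D) for n: n = V/(J*·D) = 64.04/(0.2262 × 1.876) = 150.912735 rev/s
rpm = 60·n = 9054.764073

rpm = 9054.76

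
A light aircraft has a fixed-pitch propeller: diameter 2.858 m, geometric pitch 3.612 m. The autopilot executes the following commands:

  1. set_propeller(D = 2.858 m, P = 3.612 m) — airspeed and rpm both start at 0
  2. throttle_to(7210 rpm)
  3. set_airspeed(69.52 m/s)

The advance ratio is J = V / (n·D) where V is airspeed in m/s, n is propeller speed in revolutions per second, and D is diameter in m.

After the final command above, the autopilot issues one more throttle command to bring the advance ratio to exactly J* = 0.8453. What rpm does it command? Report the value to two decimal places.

rpm = 1726.58

set_propeller: D = 2.858 m, P = 3.612 m (p = P/D = 1.263821); state ← (V=0, rpm=0)
throttle_to(7210): rpm ← 7210
set_airspeed(69.52): V ← 69.52 m/s
final state: V = 69.52 m/s, rpm = 7210 → n = rpm/60 = 120.166667 rev/s
target J* = 0.8453; solve J* = V/(n·D) for n: n = V/(J*·D) = 69.52/(0.8453 × 2.858) = 28.776414 rev/s
rpm = 60·n = 1726.584828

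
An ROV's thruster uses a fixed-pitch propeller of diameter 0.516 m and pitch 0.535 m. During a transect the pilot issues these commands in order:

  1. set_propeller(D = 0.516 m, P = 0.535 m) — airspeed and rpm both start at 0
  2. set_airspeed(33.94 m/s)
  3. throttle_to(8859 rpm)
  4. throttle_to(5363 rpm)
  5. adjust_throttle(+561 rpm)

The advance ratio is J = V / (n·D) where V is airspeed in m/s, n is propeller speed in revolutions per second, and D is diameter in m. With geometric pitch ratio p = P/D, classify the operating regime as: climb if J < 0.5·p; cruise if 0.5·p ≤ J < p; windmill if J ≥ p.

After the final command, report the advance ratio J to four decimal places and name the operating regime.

set_propeller: D = 0.516 m, P = 0.535 m (p = P/D = 1.036822); state ← (V=0, rpm=0)
set_airspeed(33.94): V ← 33.94 m/s
throttle_to(8859): rpm ← 8859
throttle_to(5363): rpm ← 5363
adjust_throttle(+561): rpm ← 5363 +561 = 5924
final state: V = 33.94 m/s, rpm = 5924 → n = rpm/60 = 98.733333 rev/s
J = V / (n·D) = 33.94 / (98.733333 × 0.516) = 0.666190
regime bands: climb J<0.5184 | cruise [0.5184, 1.0368) | windmill J≥1.0368
J = 0.6662 → cruise

J = 0.6662, regime = cruise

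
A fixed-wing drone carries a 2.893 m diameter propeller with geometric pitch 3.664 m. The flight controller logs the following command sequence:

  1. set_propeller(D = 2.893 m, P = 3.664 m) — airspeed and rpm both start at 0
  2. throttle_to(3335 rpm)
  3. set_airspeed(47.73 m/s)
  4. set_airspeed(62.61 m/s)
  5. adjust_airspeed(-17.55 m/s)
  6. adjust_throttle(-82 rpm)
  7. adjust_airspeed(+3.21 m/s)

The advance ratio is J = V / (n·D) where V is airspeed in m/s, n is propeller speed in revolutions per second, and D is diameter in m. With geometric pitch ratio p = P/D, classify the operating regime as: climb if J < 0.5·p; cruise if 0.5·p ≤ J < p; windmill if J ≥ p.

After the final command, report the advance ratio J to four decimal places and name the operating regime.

set_propeller: D = 2.893 m, P = 3.664 m (p = P/D = 1.266505); state ← (V=0, rpm=0)
throttle_to(3335): rpm ← 3335
set_airspeed(47.73): V ← 47.73 m/s
set_airspeed(62.61): V ← 62.61 m/s
adjust_airspeed(-17.55): V ← 62.61 -17.55 = 45.06 m/s
adjust_throttle(-82): rpm ← 3335 -82 = 3253
adjust_airspeed(+3.21): V ← 45.06 +3.21 = 48.27 m/s
final state: V = 48.27 m/s, rpm = 3253 → n = rpm/60 = 54.216667 rev/s
J = V / (n·D) = 48.27 / (54.216667 × 2.893) = 0.307749
regime bands: climb J<0.6333 | cruise [0.6333, 1.2665) | windmill J≥1.2665
J = 0.3077 → climb

J = 0.3077, regime = climb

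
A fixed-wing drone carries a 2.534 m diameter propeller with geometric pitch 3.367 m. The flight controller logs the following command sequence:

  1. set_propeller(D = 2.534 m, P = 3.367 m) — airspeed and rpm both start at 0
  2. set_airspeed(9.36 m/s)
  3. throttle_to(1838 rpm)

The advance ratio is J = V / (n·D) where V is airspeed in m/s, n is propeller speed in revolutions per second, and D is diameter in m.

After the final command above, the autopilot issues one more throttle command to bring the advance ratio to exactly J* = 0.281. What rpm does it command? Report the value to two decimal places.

rpm = 788.70

set_propeller: D = 2.534 m, P = 3.367 m (p = P/D = 1.328729); state ← (V=0, rpm=0)
set_airspeed(9.36): V ← 9.36 m/s
throttle_to(1838): rpm ← 1838
final state: V = 9.36 m/s, rpm = 1838 → n = rpm/60 = 30.633333 rev/s
target J* = 0.281; solve J* = V/(n·D) for n: n = V/(J*·D) = 9.36/(0.281 × 2.534) = 13.145070 rev/s
rpm = 60·n = 788.704227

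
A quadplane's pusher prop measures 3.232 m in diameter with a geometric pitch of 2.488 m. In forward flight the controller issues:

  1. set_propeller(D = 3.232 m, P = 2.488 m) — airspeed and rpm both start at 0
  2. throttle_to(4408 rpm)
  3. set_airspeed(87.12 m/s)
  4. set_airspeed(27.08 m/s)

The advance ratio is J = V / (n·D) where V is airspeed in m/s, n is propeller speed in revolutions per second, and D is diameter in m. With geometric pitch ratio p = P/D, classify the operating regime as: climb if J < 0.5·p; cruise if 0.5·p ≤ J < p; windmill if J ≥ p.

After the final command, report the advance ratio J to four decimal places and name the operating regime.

J = 0.1140, regime = climb

set_propeller: D = 3.232 m, P = 2.488 m (p = P/D = 0.769802); state ← (V=0, rpm=0)
throttle_to(4408): rpm ← 4408
set_airspeed(87.12): V ← 87.12 m/s
set_airspeed(27.08): V ← 27.08 m/s
final state: V = 27.08 m/s, rpm = 4408 → n = rpm/60 = 73.466667 rev/s
J = V / (n·D) = 27.08 / (73.466667 × 3.232) = 0.114048
regime bands: climb J<0.3849 | cruise [0.3849, 0.7698) | windmill J≥0.7698
J = 0.1140 → climb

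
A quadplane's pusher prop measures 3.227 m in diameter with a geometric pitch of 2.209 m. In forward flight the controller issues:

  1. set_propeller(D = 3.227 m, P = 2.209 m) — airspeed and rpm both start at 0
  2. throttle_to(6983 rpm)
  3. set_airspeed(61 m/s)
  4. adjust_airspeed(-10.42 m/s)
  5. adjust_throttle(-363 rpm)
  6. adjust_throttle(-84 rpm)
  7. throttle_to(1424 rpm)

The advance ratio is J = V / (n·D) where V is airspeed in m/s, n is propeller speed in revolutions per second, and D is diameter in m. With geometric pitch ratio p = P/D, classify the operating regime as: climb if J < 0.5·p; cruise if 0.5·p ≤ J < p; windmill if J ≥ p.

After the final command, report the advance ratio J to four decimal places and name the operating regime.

set_propeller: D = 3.227 m, P = 2.209 m (p = P/D = 0.684537); state ← (V=0, rpm=0)
throttle_to(6983): rpm ← 6983
set_airspeed(61): V ← 61 m/s
adjust_airspeed(-10.42): V ← 61 -10.42 = 50.58 m/s
adjust_throttle(-363): rpm ← 6983 -363 = 6620
adjust_throttle(-84): rpm ← 6620 -84 = 6536
throttle_to(1424): rpm ← 1424
final state: V = 50.58 m/s, rpm = 1424 → n = rpm/60 = 23.733333 rev/s
J = V / (n·D) = 50.58 / (23.733333 × 3.227) = 0.660421
regime bands: climb J<0.3423 | cruise [0.3423, 0.6845) | windmill J≥0.6845
J = 0.6604 → cruise

J = 0.6604, regime = cruise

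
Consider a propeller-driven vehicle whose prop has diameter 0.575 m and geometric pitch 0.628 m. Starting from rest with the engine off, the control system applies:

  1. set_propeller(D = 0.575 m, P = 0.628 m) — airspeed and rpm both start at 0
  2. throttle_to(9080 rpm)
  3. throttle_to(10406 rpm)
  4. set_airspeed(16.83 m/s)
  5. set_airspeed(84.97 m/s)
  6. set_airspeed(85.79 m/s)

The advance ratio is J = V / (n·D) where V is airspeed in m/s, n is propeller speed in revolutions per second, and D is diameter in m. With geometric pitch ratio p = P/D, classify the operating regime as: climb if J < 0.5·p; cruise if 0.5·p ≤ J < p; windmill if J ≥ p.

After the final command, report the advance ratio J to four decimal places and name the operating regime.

J = 0.8603, regime = cruise

set_propeller: D = 0.575 m, P = 0.628 m (p = P/D = 1.092174); state ← (V=0, rpm=0)
throttle_to(9080): rpm ← 9080
throttle_to(10406): rpm ← 10406
set_airspeed(16.83): V ← 16.83 m/s
set_airspeed(84.97): V ← 84.97 m/s
set_airspeed(85.79): V ← 85.79 m/s
final state: V = 85.79 m/s, rpm = 10406 → n = rpm/60 = 173.433333 rev/s
J = V / (n·D) = 85.79 / (173.433333 × 0.575) = 0.860273
regime bands: climb J<0.5461 | cruise [0.5461, 1.0922) | windmill J≥1.0922
J = 0.8603 → cruise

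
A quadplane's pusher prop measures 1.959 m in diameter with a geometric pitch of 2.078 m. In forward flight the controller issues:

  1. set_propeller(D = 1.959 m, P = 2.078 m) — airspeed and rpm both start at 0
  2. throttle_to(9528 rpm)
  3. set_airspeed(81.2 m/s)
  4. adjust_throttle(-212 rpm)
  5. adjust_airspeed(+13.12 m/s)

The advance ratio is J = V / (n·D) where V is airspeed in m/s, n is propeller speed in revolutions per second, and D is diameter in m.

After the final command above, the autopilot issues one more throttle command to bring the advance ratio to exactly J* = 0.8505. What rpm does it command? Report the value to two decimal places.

set_propeller: D = 1.959 m, P = 2.078 m (p = P/D = 1.060745); state ← (V=0, rpm=0)
throttle_to(9528): rpm ← 9528
set_airspeed(81.2): V ← 81.2 m/s
adjust_throttle(-212): rpm ← 9528 -212 = 9316
adjust_airspeed(+13.12): V ← 81.2 +13.12 = 94.32 m/s
final state: V = 94.32 m/s, rpm = 9316 → n = rpm/60 = 155.266667 rev/s
target J* = 0.8505; solve J* = V/(n·D) for n: n = V/(J*·D) = 94.32/(0.8505 × 1.959) = 56.610245 rev/s
rpm = 60·n = 3396.614729

rpm = 3396.61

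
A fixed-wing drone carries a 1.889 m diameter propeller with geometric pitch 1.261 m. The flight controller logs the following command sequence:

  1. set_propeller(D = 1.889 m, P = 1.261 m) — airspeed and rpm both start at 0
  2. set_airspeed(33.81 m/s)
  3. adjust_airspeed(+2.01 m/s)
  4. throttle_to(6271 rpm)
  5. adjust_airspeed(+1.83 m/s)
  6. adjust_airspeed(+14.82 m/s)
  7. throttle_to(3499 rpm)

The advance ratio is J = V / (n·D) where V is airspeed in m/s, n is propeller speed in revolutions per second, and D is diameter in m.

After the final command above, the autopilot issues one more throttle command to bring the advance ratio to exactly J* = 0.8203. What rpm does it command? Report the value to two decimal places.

set_propeller: D = 1.889 m, P = 1.261 m (p = P/D = 0.667549); state ← (V=0, rpm=0)
set_airspeed(33.81): V ← 33.81 m/s
adjust_airspeed(+2.01): V ← 33.81 +2.01 = 35.82 m/s
throttle_to(6271): rpm ← 6271
adjust_airspeed(+1.83): V ← 35.82 +1.83 = 37.65 m/s
adjust_airspeed(+14.82): V ← 37.65 +14.82 = 52.47 m/s
throttle_to(3499): rpm ← 3499
final state: V = 52.47 m/s, rpm = 3499 → n = rpm/60 = 58.316667 rev/s
target J* = 0.8203; solve J* = V/(n·D) for n: n = V/(J*·D) = 52.47/(0.8203 × 1.889) = 33.861516 rev/s
rpm = 60·n = 2031.690945

rpm = 2031.69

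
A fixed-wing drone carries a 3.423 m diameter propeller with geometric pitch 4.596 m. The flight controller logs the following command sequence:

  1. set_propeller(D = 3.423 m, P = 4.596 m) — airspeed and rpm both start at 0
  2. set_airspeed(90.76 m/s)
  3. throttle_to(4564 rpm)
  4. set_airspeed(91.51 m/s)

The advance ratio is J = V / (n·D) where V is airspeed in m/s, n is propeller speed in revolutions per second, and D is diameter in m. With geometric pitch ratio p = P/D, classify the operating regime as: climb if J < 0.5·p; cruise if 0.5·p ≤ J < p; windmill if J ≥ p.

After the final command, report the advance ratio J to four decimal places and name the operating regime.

set_propeller: D = 3.423 m, P = 4.596 m (p = P/D = 1.342682); state ← (V=0, rpm=0)
set_airspeed(90.76): V ← 90.76 m/s
throttle_to(4564): rpm ← 4564
set_airspeed(91.51): V ← 91.51 m/s
final state: V = 91.51 m/s, rpm = 4564 → n = rpm/60 = 76.066667 rev/s
J = V / (n·D) = 91.51 / (76.066667 × 3.423) = 0.351453
regime bands: climb J<0.6713 | cruise [0.6713, 1.3427) | windmill J≥1.3427
J = 0.3515 → climb

J = 0.3515, regime = climb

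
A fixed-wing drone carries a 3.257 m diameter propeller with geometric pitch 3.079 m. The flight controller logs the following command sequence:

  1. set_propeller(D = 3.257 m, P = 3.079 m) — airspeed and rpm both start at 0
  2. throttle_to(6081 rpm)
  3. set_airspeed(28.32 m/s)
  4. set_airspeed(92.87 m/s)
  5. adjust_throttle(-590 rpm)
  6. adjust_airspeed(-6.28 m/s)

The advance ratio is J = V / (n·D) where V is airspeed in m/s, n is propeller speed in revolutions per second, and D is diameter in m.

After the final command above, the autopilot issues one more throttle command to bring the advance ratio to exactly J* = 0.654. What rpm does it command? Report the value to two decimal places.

rpm = 2439.07

set_propeller: D = 3.257 m, P = 3.079 m (p = P/D = 0.945348); state ← (V=0, rpm=0)
throttle_to(6081): rpm ← 6081
set_airspeed(28.32): V ← 28.32 m/s
set_airspeed(92.87): V ← 92.87 m/s
adjust_throttle(-590): rpm ← 6081 -590 = 5491
adjust_airspeed(-6.28): V ← 92.87 -6.28 = 86.59 m/s
final state: V = 86.59 m/s, rpm = 5491 → n = rpm/60 = 91.516667 rev/s
target J* = 0.654; solve J* = V/(n·D) for n: n = V/(J*·D) = 86.59/(0.654 × 3.257) = 40.651094 rev/s
rpm = 60·n = 2439.065612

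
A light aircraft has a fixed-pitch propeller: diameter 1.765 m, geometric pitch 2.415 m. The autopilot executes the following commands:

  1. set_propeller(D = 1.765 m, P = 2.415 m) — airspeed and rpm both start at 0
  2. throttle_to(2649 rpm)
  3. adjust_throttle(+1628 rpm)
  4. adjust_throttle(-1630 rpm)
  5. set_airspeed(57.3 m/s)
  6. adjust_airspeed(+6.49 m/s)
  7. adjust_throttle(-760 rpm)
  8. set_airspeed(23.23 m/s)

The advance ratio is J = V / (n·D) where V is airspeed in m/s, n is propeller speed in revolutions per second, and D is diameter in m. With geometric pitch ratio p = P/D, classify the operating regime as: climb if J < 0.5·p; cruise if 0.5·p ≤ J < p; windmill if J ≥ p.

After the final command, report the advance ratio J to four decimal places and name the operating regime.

set_propeller: D = 1.765 m, P = 2.415 m (p = P/D = 1.368272); state ← (V=0, rpm=0)
throttle_to(2649): rpm ← 2649
adjust_throttle(+1628): rpm ← 2649 +1628 = 4277
adjust_throttle(-1630): rpm ← 4277 -1630 = 2647
set_airspeed(57.3): V ← 57.3 m/s
adjust_airspeed(+6.49): V ← 57.3 +6.49 = 63.79 m/s
adjust_throttle(-760): rpm ← 2647 -760 = 1887
set_airspeed(23.23): V ← 23.23 m/s
final state: V = 23.23 m/s, rpm = 1887 → n = rpm/60 = 31.450000 rev/s
J = V / (n·D) = 23.23 / (31.450000 × 1.765) = 0.418489
regime bands: climb J<0.6841 | cruise [0.6841, 1.3683) | windmill J≥1.3683
J = 0.4185 → climb

J = 0.4185, regime = climb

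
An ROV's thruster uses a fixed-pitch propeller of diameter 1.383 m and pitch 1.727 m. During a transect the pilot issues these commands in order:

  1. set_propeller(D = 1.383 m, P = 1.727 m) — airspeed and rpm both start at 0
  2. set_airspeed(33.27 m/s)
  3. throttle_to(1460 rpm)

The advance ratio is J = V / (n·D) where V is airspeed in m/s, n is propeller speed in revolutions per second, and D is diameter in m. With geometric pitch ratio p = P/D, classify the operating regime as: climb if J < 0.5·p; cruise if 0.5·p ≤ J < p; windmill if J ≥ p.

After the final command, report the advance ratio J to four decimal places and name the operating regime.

set_propeller: D = 1.383 m, P = 1.727 m (p = P/D = 1.248735); state ← (V=0, rpm=0)
set_airspeed(33.27): V ← 33.27 m/s
throttle_to(1460): rpm ← 1460
final state: V = 33.27 m/s, rpm = 1460 → n = rpm/60 = 24.333333 rev/s
J = V / (n·D) = 33.27 / (24.333333 × 1.383) = 0.988619
regime bands: climb J<0.6244 | cruise [0.6244, 1.2487) | windmill J≥1.2487
J = 0.9886 → cruise

J = 0.9886, regime = cruise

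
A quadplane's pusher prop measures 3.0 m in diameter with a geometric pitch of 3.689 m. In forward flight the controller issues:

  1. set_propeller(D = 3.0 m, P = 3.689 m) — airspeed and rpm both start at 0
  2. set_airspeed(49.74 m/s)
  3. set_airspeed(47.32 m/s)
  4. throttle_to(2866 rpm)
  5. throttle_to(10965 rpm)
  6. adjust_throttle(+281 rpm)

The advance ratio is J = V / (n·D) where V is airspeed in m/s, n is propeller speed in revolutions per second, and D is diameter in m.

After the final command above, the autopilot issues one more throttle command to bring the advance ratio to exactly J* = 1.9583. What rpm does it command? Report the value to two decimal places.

rpm = 483.28

set_propeller: D = 3.0 m, P = 3.689 m (p = P/D = 1.229667); state ← (V=0, rpm=0)
set_airspeed(49.74): V ← 49.74 m/s
set_airspeed(47.32): V ← 47.32 m/s
throttle_to(2866): rpm ← 2866
throttle_to(10965): rpm ← 10965
adjust_throttle(+281): rpm ← 10965 +281 = 11246
final state: V = 47.32 m/s, rpm = 11246 → n = rpm/60 = 187.433333 rev/s
target J* = 1.9583; solve J* = V/(n·D) for n: n = V/(J*·D) = 47.32/(1.9583 × 3.0) = 8.054605 rev/s
rpm = 60·n = 483.276311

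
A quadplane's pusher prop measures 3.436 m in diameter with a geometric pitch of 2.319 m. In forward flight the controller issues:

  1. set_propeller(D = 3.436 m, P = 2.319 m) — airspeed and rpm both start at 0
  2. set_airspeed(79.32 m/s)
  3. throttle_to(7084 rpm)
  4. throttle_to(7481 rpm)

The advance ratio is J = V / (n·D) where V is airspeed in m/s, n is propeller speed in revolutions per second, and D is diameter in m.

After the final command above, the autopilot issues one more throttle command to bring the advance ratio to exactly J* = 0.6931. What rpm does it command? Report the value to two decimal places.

set_propeller: D = 3.436 m, P = 2.319 m (p = P/D = 0.674913); state ← (V=0, rpm=0)
set_airspeed(79.32): V ← 79.32 m/s
throttle_to(7084): rpm ← 7084
throttle_to(7481): rpm ← 7481
final state: V = 79.32 m/s, rpm = 7481 → n = rpm/60 = 124.683333 rev/s
target J* = 0.6931; solve J* = V/(n·D) for n: n = V/(J*·D) = 79.32/(0.6931 × 3.436) = 33.306857 rev/s
rpm = 60·n = 1998.411416

rpm = 1998.41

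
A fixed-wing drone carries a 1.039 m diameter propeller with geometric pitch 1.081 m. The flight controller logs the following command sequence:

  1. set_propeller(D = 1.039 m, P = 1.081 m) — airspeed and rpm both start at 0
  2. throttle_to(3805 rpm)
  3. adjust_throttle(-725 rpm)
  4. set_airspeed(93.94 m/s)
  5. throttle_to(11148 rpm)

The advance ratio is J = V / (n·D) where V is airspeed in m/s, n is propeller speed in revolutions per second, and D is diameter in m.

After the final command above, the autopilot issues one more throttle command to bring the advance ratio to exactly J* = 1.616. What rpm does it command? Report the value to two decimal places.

rpm = 3356.95

set_propeller: D = 1.039 m, P = 1.081 m (p = P/D = 1.040423); state ← (V=0, rpm=0)
throttle_to(3805): rpm ← 3805
adjust_throttle(-725): rpm ← 3805 -725 = 3080
set_airspeed(93.94): V ← 93.94 m/s
throttle_to(11148): rpm ← 11148
final state: V = 93.94 m/s, rpm = 11148 → n = rpm/60 = 185.800000 rev/s
target J* = 1.616; solve J* = V/(n·D) for n: n = V/(J*·D) = 93.94/(1.616 × 1.039) = 55.949170 rev/s
rpm = 60·n = 3356.950228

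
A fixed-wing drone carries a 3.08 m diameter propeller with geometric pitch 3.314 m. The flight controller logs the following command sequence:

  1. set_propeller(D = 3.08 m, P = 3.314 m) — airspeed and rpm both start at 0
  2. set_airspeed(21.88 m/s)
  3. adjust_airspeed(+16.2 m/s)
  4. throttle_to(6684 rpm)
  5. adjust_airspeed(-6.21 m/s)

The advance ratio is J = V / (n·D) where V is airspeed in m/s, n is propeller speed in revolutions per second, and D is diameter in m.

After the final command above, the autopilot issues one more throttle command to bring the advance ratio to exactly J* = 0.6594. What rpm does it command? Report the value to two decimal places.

set_propeller: D = 3.08 m, P = 3.314 m (p = P/D = 1.075974); state ← (V=0, rpm=0)
set_airspeed(21.88): V ← 21.88 m/s
adjust_airspeed(+16.2): V ← 21.88 +16.2 = 38.08 m/s
throttle_to(6684): rpm ← 6684
adjust_airspeed(-6.21): V ← 38.08 -6.21 = 31.87 m/s
final state: V = 31.87 m/s, rpm = 6684 → n = rpm/60 = 111.400000 rev/s
target J* = 0.6594; solve J* = V/(n·D) for n: n = V/(J*·D) = 31.87/(0.6594 × 3.08) = 15.692148 rev/s
rpm = 60·n = 941.528899

rpm = 941.53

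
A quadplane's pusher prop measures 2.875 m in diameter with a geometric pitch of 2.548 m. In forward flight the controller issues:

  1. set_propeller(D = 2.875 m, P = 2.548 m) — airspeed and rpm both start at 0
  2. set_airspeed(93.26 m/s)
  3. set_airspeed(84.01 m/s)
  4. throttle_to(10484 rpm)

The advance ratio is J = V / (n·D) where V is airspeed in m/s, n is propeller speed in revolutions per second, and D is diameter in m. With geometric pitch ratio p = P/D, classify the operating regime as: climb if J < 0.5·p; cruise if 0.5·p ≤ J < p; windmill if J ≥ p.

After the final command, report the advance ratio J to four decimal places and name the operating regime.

J = 0.1672, regime = climb

set_propeller: D = 2.875 m, P = 2.548 m (p = P/D = 0.886261); state ← (V=0, rpm=0)
set_airspeed(93.26): V ← 93.26 m/s
set_airspeed(84.01): V ← 84.01 m/s
throttle_to(10484): rpm ← 10484
final state: V = 84.01 m/s, rpm = 10484 → n = rpm/60 = 174.733333 rev/s
J = V / (n·D) = 84.01 / (174.733333 × 2.875) = 0.167231
regime bands: climb J<0.4431 | cruise [0.4431, 0.8863) | windmill J≥0.8863
J = 0.1672 → climb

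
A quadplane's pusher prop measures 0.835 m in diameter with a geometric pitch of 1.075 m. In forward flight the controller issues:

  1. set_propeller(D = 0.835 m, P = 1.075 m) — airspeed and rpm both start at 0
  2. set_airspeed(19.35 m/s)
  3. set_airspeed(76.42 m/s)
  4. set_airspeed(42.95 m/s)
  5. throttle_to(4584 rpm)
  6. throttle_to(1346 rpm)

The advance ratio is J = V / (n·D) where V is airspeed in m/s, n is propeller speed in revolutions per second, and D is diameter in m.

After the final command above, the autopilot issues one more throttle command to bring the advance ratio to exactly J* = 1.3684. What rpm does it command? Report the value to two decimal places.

set_propeller: D = 0.835 m, P = 1.075 m (p = P/D = 1.287425); state ← (V=0, rpm=0)
set_airspeed(19.35): V ← 19.35 m/s
set_airspeed(76.42): V ← 76.42 m/s
set_airspeed(42.95): V ← 42.95 m/s
throttle_to(4584): rpm ← 4584
throttle_to(1346): rpm ← 1346
final state: V = 42.95 m/s, rpm = 1346 → n = rpm/60 = 22.433333 rev/s
target J* = 1.3684; solve J* = V/(n·D) for n: n = V/(J*·D) = 42.95/(1.3684 × 0.835) = 37.589247 rev/s
rpm = 60·n = 2255.354827

rpm = 2255.35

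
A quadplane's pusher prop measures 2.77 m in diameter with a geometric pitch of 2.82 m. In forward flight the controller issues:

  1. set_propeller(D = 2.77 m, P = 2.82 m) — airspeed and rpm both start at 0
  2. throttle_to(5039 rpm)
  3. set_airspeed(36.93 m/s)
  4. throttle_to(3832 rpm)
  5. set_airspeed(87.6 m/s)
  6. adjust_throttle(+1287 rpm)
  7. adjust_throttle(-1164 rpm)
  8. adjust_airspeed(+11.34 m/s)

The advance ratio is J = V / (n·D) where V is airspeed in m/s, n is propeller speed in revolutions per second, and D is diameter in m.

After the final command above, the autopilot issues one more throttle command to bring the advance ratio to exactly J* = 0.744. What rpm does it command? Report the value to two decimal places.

set_propeller: D = 2.77 m, P = 2.82 m (p = P/D = 1.018051); state ← (V=0, rpm=0)
throttle_to(5039): rpm ← 5039
set_airspeed(36.93): V ← 36.93 m/s
throttle_to(3832): rpm ← 3832
set_airspeed(87.6): V ← 87.6 m/s
adjust_throttle(+1287): rpm ← 3832 +1287 = 5119
adjust_throttle(-1164): rpm ← 5119 -1164 = 3955
adjust_airspeed(+11.34): V ← 87.6 +11.34 = 98.94 m/s
final state: V = 98.94 m/s, rpm = 3955 → n = rpm/60 = 65.916667 rev/s
target J* = 0.744; solve J* = V/(n·D) for n: n = V/(J*·D) = 98.94/(0.744 × 2.77) = 48.008618 rev/s
rpm = 60·n = 2880.517061

rpm = 2880.52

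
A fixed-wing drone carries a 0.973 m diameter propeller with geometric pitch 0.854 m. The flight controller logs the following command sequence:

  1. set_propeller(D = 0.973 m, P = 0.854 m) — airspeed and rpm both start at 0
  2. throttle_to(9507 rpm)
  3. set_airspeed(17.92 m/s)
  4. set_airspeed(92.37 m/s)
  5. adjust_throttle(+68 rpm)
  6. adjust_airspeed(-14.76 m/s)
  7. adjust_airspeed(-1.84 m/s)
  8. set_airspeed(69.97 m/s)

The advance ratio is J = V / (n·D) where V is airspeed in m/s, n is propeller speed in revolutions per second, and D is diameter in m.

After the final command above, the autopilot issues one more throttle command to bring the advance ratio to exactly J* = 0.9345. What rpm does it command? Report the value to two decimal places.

rpm = 4617.12

set_propeller: D = 0.973 m, P = 0.854 m (p = P/D = 0.877698); state ← (V=0, rpm=0)
throttle_to(9507): rpm ← 9507
set_airspeed(17.92): V ← 17.92 m/s
set_airspeed(92.37): V ← 92.37 m/s
adjust_throttle(+68): rpm ← 9507 +68 = 9575
adjust_airspeed(-14.76): V ← 92.37 -14.76 = 77.61 m/s
adjust_airspeed(-1.84): V ← 77.61 -1.84 = 75.77 m/s
set_airspeed(69.97): V ← 69.97 m/s
final state: V = 69.97 m/s, rpm = 9575 → n = rpm/60 = 159.583333 rev/s
target J* = 0.9345; solve J* = V/(n·D) for n: n = V/(J*·D) = 69.97/(0.9345 × 0.973) = 76.951967 rev/s
rpm = 60·n = 4617.118046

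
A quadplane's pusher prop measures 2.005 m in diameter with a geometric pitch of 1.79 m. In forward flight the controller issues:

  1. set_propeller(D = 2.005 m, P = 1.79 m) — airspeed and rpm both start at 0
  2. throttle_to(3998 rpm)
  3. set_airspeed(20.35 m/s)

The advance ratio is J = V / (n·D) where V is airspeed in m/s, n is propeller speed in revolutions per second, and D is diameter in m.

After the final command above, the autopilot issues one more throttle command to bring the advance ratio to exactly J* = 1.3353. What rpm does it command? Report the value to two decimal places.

rpm = 456.06

set_propeller: D = 2.005 m, P = 1.79 m (p = P/D = 0.892768); state ← (V=0, rpm=0)
throttle_to(3998): rpm ← 3998
set_airspeed(20.35): V ← 20.35 m/s
final state: V = 20.35 m/s, rpm = 3998 → n = rpm/60 = 66.633333 rev/s
target J* = 1.3353; solve J* = V/(n·D) for n: n = V/(J*·D) = 20.35/(1.3353 × 2.005) = 7.601008 rev/s
rpm = 60·n = 456.060478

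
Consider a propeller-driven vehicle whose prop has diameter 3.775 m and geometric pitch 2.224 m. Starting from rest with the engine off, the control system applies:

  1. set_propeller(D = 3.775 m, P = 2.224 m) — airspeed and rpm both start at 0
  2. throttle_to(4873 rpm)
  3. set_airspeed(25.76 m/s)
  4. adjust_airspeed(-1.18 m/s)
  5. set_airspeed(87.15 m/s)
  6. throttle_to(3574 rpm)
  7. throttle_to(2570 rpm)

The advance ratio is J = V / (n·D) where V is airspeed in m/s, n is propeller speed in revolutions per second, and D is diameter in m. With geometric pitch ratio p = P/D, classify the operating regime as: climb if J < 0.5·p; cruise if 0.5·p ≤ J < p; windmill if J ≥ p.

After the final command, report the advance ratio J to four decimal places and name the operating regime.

set_propeller: D = 3.775 m, P = 2.224 m (p = P/D = 0.589139); state ← (V=0, rpm=0)
throttle_to(4873): rpm ← 4873
set_airspeed(25.76): V ← 25.76 m/s
adjust_airspeed(-1.18): V ← 25.76 -1.18 = 24.58 m/s
set_airspeed(87.15): V ← 87.15 m/s
throttle_to(3574): rpm ← 3574
throttle_to(2570): rpm ← 2570
final state: V = 87.15 m/s, rpm = 2570 → n = rpm/60 = 42.833333 rev/s
J = V / (n·D) = 87.15 / (42.833333 × 3.775) = 0.538975
regime bands: climb J<0.2946 | cruise [0.2946, 0.5891) | windmill J≥0.5891
J = 0.5390 → cruise

J = 0.5390, regime = cruise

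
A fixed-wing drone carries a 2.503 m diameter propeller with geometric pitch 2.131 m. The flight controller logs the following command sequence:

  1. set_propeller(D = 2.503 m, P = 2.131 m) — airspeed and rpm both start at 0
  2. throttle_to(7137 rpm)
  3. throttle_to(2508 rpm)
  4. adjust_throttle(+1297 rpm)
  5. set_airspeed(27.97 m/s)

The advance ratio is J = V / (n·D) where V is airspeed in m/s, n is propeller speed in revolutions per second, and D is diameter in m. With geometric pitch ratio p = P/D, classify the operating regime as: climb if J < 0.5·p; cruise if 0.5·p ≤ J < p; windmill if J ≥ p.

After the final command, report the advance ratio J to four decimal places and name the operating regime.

J = 0.1762, regime = climb

set_propeller: D = 2.503 m, P = 2.131 m (p = P/D = 0.851378); state ← (V=0, rpm=0)
throttle_to(7137): rpm ← 7137
throttle_to(2508): rpm ← 2508
adjust_throttle(+1297): rpm ← 2508 +1297 = 3805
set_airspeed(27.97): V ← 27.97 m/s
final state: V = 27.97 m/s, rpm = 3805 → n = rpm/60 = 63.416667 rev/s
J = V / (n·D) = 27.97 / (63.416667 × 2.503) = 0.176209
regime bands: climb J<0.4257 | cruise [0.4257, 0.8514) | windmill J≥0.8514
J = 0.1762 → climb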